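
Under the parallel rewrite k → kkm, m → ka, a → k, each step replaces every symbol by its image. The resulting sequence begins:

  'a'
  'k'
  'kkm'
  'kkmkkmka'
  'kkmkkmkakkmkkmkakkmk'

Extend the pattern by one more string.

φ(kkmkkmkakkmkkmkakkmk) expands symbol-by-symbol to kkm kkm ka kkm kkm ka kkm k kkm kkm ka kkm kkm ka kkm k kkm kkm ka kkm; joining the 20 pieces gives the next term.

kkmkkmkakkmkkmkakkmkkkmkkmkakkmkkmkakkmkkkmkkmkakkm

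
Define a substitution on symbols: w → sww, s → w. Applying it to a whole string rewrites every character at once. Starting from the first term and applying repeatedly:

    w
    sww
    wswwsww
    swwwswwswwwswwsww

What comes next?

wswwswwswwwswwswwwswwswwswwwswwswwwswwsww

Applying the rule to each of the 17 symbols of swwwswwswwwswwsww gives the pieces w sww sww sww w sww sww w sww sww sww w sww sww w sww sww, which concatenate to the answer.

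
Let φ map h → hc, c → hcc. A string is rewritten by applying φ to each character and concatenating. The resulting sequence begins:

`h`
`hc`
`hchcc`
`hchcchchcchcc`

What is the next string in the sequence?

Rewriting the 13 symbols of hchcchchcchcc one by one yields hc hcc hc hcc hcc hc hcc hc hcc hcc hc hcc hcc; concatenated:

hchcchchcchcchchcchchcchcchchcchcc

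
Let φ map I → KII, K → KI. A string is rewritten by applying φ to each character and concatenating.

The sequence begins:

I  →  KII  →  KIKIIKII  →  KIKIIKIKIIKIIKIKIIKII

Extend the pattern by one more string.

Replace each of the 21 characters of KIKIIKIKIIKIIKIKIIKII in place — KI KII KI KII KII KI KII KI KII KII KI KII KII KI KII KI KII KII KI KII KII — and concatenate.

KIKIIKIKIIKIIKIKIIKIKIIKIIKIKIIKIIKIKIIKIKIIKIIKIKIIKII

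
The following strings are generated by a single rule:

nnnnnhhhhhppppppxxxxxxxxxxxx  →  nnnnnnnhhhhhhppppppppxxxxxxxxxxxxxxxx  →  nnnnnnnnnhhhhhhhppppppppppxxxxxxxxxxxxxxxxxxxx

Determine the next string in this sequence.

nnnnnnnnnnnhhhhhhhhppppppppppppxxxxxxxxxxxxxxxxxxxxxxxx

Term n consists of 2n-1 n's, followed by n+2 h's, followed by 2n p's, followed by 4n x's, where the shown terms are n = 3, 4, 5.
Setting n = 6 gives 11, 8, 12, 24 characters in each block.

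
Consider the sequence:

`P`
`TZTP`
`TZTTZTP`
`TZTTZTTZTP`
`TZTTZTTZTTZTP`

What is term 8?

Every step adds TZT at the front: s(k+1) = TZT·s(k).
From TZTTZTTZTTZTP, 3 further steps: TZTTZTTZTTZTP → TZTTZTTZTTZTTZTP → TZTTZTTZTTZTTZTTZTP → (answer).

TZTTZTTZTTZTTZTTZTTZTP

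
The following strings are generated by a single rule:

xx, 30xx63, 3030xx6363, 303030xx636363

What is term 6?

Every step adds 30 to the front and 63 to the end of the previous string.
From 303030xx636363, 2 further steps: 303030xx636363 → 30303030xx63636363 → (answer).

3030303030xx6363636363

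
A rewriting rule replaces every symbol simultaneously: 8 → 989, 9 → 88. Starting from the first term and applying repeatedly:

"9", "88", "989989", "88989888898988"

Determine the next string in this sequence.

98998988989889899899899898898988989989

Replace each of the 14 characters of 88989888898988 in place — 989 989 88 989 88 989 989 989 989 88 989 88 989 989 — and concatenate.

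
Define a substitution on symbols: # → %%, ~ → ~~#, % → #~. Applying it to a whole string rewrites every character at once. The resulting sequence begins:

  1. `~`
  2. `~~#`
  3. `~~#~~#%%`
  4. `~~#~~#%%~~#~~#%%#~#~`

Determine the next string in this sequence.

~~#~~#%%~~#~~#%%#~#~~~#~~#%%~~#~~#%%#~#~%%~~#%%~~#

Applying the rule to each of the 20 symbols of ~~#~~#%%~~#~~#%%#~#~ gives the pieces ~~# ~~# %% ~~# ~~# %% #~ #~ ~~# ~~# %% ~~# ~~# %% #~ #~ %% ~~# %% ~~#, which concatenate to the answer.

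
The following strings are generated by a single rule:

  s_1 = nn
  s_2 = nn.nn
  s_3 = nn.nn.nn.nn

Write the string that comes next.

nn.nn.nn.nn.nn.nn.nn.nn

s(k+1) = s(k)·.·s(k) — each term doubles the last with '.' between the halves.
So the next term is two copies of nn.nn.nn.nn with '.' between the halves.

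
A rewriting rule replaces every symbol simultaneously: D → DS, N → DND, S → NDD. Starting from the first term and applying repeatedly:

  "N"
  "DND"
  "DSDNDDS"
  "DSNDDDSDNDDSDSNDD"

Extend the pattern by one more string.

Replace each of the 17 characters of DSNDDDSDNDDSDSNDD in place — DS NDD DND DS DS DS NDD DS DND DS DS NDD DS NDD DND DS DS — and concatenate.

DSNDDDNDDSDSDSNDDDSDNDDSDSNDDDSNDDDNDDSDS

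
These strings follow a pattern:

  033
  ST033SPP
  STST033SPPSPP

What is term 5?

s(k+1) = ST·s(k)·SPP, so each term gains ST as a prefix and SPP as a suffix.
From STST033SPPSPP, 2 further steps: STST033SPPSPP → STSTST033SPPSPPSPP → (answer).

STSTSTST033SPPSPPSPPSPP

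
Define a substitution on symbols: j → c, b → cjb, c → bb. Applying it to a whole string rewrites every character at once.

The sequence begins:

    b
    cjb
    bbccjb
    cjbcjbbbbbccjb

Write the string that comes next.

φ(cjbcjbbbbbccjb) expands symbol-by-symbol to bb c cjb bb c cjb cjb cjb cjb cjb bb bb c cjb; joining the 14 pieces gives the next term.

bbccjbbbccjbcjbcjbcjbcjbbbbbccjb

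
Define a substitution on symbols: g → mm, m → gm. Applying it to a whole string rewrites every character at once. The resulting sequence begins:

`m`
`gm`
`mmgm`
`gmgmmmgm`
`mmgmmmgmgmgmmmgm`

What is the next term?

Rewriting the 16 symbols of mmgmmmgmgmgmmmgm one by one yields gm gm mm gm gm gm mm gm mm gm mm gm gm gm mm gm; concatenated:

gmgmmmgmgmgmmmgmmmgmmmgmgmgmmmgm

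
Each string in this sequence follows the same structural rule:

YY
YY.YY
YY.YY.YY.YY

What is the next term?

s(k+1) = s(k)·.·s(k) — each term doubles the last with '.' between the halves.
Doubling YY.YY.YY.YY with '.' between the halves:

YY.YY.YY.YY.YY.YY.YY.YY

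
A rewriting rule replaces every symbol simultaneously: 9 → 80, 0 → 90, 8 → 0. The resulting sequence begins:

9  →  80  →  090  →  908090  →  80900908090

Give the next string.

09080909080900908090

Rewriting each symbol of 80900908090: 8→0, 0→90, 9→80, 0→90, 0→90, 9→80, 0→90, 8→0, 0→90, 9→80, 0→90, which concatenates to 0 90 80 90 90 80 90 0 90 80 90.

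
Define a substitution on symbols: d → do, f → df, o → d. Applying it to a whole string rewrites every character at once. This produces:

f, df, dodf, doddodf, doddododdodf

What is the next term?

Expanding doddododdodf: d→do, o→d, d→do, d→do, o→d, d→do, o→d, d→do, d→do, o→d, d→do, f→df. Concatenated: do d do do d do d do do d do df.

doddododdoddododdodf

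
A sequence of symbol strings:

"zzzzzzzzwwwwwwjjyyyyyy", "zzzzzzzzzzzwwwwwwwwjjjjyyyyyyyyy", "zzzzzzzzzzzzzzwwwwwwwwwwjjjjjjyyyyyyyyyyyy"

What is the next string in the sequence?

zzzzzzzzzzzzzzzzzwwwwwwwwwwwwjjjjjjjjyyyyyyyyyyyyyyy

Term n consists of 3n+2 z's, followed by 2n+2 w's, followed by 2n-2 j's, followed by 3n y's, where the shown terms are n = 2, 3, 4.
At n = 5 the blocks have lengths 17, 12, 8, 15.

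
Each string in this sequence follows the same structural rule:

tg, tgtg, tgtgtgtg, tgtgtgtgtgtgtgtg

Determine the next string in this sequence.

tgtgtgtgtgtgtgtgtgtgtgtgtgtgtgtg

Every step duplicates the string.
So the next term is two copies of tgtgtgtgtgtgtgtg.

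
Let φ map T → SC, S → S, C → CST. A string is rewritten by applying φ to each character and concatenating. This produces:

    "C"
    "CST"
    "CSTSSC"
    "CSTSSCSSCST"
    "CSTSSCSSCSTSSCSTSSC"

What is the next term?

CSTSSCSSCSTSSCSTSSCSSCSTSSCSSCST

φ(CSTSSCSSCSTSSCSTSSC) expands symbol-by-symbol to CST S SC S S CST S S CST S SC S S CST S SC S S CST; joining the 19 pieces gives the next term.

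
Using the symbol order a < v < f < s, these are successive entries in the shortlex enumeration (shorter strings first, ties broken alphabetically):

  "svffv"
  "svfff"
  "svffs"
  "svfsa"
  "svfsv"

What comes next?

The successor of svfsv increments the rightmost position that isn't already s and resets every position after it to a.

svfsf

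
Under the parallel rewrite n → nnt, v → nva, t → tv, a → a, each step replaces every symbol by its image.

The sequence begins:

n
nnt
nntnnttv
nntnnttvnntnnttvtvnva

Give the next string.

nntnnttvnntnnttvtvnvanntnnttvnntnnttvtvnvatvnvanntnvaa

φ(nntnnttvnntnnttvtvnva) expands symbol-by-symbol to nnt nnt tv nnt nnt tv tv nva nnt nnt tv nnt nnt tv tv nva tv nva nnt nva a; joining the 21 pieces gives the next term.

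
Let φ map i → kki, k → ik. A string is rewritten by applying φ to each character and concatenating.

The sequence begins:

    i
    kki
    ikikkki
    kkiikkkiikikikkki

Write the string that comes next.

ikikkkikkiikikikkkikkiikkkiikkkiikikikkki

Replace each of the 17 characters of kkiikkkiikikikkki in place — ik ik kki kki ik ik ik kki kki ik kki ik kki ik ik ik kki — and concatenate.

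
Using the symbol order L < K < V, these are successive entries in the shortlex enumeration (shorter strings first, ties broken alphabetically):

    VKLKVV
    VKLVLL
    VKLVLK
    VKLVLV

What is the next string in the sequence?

Treat VKLVLV as a base-3 numeral over the given alphabet and add one, carrying through any trailing V's.

VKLVKL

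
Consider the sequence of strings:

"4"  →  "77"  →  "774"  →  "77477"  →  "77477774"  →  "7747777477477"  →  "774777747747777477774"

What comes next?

Each term (from the third on) is the previous term followed by the one before it: term 3 = 77·4 = 774.
Continuing: 774777747747777477774 · 7747777477477 gives term 8.

7747777477477774777747747777477477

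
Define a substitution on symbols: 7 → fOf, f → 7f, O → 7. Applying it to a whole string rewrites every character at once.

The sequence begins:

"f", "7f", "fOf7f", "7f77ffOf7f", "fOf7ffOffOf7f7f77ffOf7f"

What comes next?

7f77ffOf7f7f77f7f77ffOf7ffOf7ffOffOf7f7f77ffOf7f

Applying the rule to each of the 23 symbols of fOf7ffOffOf7f7f77ffOf7f gives the pieces 7f 7 7f fOf 7f 7f 7 7f 7f 7 7f fOf 7f fOf 7f fOf fOf 7f 7f 7 7f fOf 7f, which concatenate to the answer.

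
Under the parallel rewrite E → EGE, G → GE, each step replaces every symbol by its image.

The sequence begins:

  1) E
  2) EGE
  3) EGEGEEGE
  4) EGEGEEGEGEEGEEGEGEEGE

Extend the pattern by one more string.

EGEGEEGEGEEGEEGEGEEGEGEEGEEGEGEEGEEGEGEEGEGEEGEEGEGEEGE

Applying the rule to each of the 21 symbols of EGEGEEGEGEEGEEGEGEEGE gives the pieces EGE GE EGE GE EGE EGE GE EGE GE EGE EGE GE EGE EGE GE EGE GE EGE EGE GE EGE, which concatenate to the answer.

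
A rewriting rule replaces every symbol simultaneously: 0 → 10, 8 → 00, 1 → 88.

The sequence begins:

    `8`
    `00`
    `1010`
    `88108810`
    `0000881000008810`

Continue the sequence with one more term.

Applying the rule to each of the 16 symbols of 0000881000008810 gives the pieces 10 10 10 10 00 00 88 10 10 10 10 10 00 00 88 10, which concatenate to the answer.

10101010000088101010101000008810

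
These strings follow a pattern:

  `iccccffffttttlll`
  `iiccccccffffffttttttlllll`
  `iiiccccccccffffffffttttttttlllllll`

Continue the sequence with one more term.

iiiiccccccccccffffffffffttttttttttlllllllll

Each string has the form i^{n-1} c^{2n} f^{2n} t^{2n} l^{2n-1}, where the shown terms are n = 2, 3, 4.
At n = 5 the blocks have lengths 4, 10, 10, 10, 9.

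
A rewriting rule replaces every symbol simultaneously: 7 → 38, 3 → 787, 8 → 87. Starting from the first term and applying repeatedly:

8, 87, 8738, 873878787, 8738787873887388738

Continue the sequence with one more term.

873878787388738873878787873878787873878787

φ(8738787873887388738) expands symbol-by-symbol to 87 38 787 87 38 87 38 87 38 787 87 87 38 787 87 87 38 787 87; joining the 19 pieces gives the next term.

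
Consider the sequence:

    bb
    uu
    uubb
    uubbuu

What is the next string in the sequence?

From term 3 onward, concatenate the last term with the second-to-last: uu·bb = uubb, uubb·uu = uubbuu, …
The next term joins uubbuu and uubb.

uubbuuuubb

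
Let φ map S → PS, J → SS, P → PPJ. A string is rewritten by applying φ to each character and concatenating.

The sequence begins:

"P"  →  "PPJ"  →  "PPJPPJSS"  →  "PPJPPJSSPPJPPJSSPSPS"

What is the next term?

Applying the rule to each of the 20 symbols of PPJPPJSSPPJPPJSSPSPS gives the pieces PPJ PPJ SS PPJ PPJ SS PS PS PPJ PPJ SS PPJ PPJ SS PS PS PPJ PS PPJ PS, which concatenate to the answer.

PPJPPJSSPPJPPJSSPSPSPPJPPJSSPPJPPJSSPSPSPPJPSPPJPS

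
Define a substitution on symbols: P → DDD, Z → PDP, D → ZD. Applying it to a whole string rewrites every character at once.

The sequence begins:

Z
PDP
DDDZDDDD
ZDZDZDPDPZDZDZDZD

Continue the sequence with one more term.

Applying the rule to each of the 17 symbols of ZDZDZDPDPZDZDZDZD gives the pieces PDP ZD PDP ZD PDP ZD DDD ZD DDD PDP ZD PDP ZD PDP ZD PDP ZD, which concatenate to the answer.

PDPZDPDPZDPDPZDDDDZDDDDPDPZDPDPZDPDPZDPDPZD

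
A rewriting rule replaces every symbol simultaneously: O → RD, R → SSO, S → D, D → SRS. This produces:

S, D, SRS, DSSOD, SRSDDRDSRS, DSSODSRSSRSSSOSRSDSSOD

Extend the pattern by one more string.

Replace each of the 22 characters of DSSODSRSSRSSSOSRSDSSOD in place — SRS D D RD SRS D SSO D D SSO D D D RD D SSO D SRS D D RD SRS — and concatenate.

SRSDDRDSRSDSSODDSSODDDRDDSSODSRSDDRDSRS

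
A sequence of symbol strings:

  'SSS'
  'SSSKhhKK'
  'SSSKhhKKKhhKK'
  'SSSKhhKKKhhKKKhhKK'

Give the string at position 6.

SSSKhhKKKhhKKKhhKKKhhKKKhhKK

The strings grow by a fixed suffix KhhKK each time.
From SSSKhhKKKhhKKKhhKK, 2 further steps: SSSKhhKKKhhKKKhhKK → SSSKhhKKKhhKKKhhKKKhhKK → (answer).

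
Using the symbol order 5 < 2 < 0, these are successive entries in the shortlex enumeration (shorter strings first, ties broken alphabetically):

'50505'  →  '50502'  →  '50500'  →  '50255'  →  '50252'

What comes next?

Treat 50252 as a base-3 numeral over the given alphabet and add one, carrying through any trailing 0's.

50250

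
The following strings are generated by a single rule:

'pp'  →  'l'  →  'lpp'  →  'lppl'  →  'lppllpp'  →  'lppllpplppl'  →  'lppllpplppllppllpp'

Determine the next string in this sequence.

From term 3 onward, concatenate the last term with the second-to-last: l·pp = lpp, lpp·l = lppl, …
So term 8 is lppllpplppllppllpp·lppllpplppl.

lppllpplppllppllpplppllpplppl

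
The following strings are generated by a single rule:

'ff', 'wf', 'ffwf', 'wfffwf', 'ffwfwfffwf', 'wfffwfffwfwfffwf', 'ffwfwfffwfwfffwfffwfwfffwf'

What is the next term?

Each term (from the third on) is the two preceding terms concatenated in order: term 3 = ff·wf = ffwf.
So term 8 is wfffwfffwfwfffwf·ffwfwfffwfwfffwfffwfwfffwf.

wfffwfffwfwfffwfffwfwfffwfwfffwfffwfwfffwf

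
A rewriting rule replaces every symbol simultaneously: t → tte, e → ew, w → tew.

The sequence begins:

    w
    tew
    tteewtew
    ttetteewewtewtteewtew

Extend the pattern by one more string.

ttetteewttetteewewtewewtewtteewtewttetteewewtewtteewtew

Replace each of the 21 characters of ttetteewewtewtteewtew in place — tte tte ew tte tte ew ew tew ew tew tte ew tew tte tte ew ew tew tte ew tew — and concatenate.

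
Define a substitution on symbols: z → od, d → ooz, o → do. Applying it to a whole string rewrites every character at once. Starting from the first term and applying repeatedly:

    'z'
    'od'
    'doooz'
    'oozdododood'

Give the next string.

dodoodoozdooozdooozdodoooz

Apply φ to oozdododood symbol by symbol: o→do, o→do, z→od, d→ooz, o→do, d→ooz, o→do, d→ooz, o→do, o→do, d→ooz; joined: do do od ooz do ooz do ooz do do ooz.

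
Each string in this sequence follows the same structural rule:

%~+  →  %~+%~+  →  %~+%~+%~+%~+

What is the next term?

%~+%~+%~+%~+%~+%~+%~+%~+

Every step duplicates the string.
One more doubling of %~+%~+%~+%~+ gives the answer.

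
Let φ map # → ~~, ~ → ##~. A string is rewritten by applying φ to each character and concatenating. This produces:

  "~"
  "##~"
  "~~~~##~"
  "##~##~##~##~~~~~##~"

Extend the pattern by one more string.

Rewriting the 19 symbols of ##~##~##~##~~~~~##~ one by one yields ~~ ~~ ##~ ~~ ~~ ##~ ~~ ~~ ##~ ~~ ~~ ##~ ##~ ##~ ##~ ##~ ~~ ~~ ##~; concatenated:

~~~~##~~~~~##~~~~~##~~~~~##~##~##~##~##~~~~~##~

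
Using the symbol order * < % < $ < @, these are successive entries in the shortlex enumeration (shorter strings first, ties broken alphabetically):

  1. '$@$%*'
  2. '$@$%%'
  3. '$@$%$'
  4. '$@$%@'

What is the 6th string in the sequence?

$@$$%

Advancing 2 positions from $@$%@ through $@$%@ → $@$$* reaches term 6.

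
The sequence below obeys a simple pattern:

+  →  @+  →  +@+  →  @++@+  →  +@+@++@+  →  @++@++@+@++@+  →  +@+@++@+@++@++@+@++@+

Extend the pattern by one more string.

@++@++@+@++@++@+@++@+@++@++@+@++@+

Each term (from the third on) is the two preceding terms concatenated in order: term 3 = +·@+ = +@+.
The next term joins @++@++@+@++@+ and +@+@++@+@++@++@+@++@+.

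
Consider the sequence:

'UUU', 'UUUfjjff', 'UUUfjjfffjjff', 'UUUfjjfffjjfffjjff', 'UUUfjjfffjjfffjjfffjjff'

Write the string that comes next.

UUUfjjfffjjfffjjfffjjfffjjff

Every step adds fjjff to the end: s(k+1) = s(k)·fjjff.
So the next term is UUUfjjfffjjfffjjfffjjff·fjjff.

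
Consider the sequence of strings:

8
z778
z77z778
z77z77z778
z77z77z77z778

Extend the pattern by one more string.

Each term is the previous one with z77 prepended.
Applying this once more to z77z77z77z778:

z77z77z77z77z778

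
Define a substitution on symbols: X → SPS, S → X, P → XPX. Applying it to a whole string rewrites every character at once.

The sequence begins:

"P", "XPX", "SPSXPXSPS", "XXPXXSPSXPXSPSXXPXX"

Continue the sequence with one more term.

SPSSPSXPXSPSSPSXXPXXSPSXPXSPSXXPXXSPSSPSXPXSPSSPS

Applying the rule to each of the 19 symbols of XXPXXSPSXPXSPSXXPXX gives the pieces SPS SPS XPX SPS SPS X XPX X SPS XPX SPS X XPX X SPS SPS XPX SPS SPS, which concatenate to the answer.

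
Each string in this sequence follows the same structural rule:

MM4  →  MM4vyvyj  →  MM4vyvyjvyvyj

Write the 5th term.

Each term is the previous one with vyvyj appended.
From MM4vyvyjvyvyj, 2 further steps: MM4vyvyjvyvyj → MM4vyvyjvyvyjvyvyj → (answer).

MM4vyvyjvyvyjvyvyjvyvyj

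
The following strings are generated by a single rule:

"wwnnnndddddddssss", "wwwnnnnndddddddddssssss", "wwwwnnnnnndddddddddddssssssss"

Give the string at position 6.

wwwwwwwnnnnnnnnndddddddddddddddddssssssssssssss

Term n consists of n w's, followed by n+2 n's, followed by 2n+3 d's, followed by 2n s's, where the shown terms are n = 2, 3, 4.
Setting n = 7 gives 7, 9, 17, 14 characters in each block.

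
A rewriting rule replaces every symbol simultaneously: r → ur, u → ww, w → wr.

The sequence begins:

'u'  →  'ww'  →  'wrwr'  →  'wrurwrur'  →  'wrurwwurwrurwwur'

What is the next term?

wrurwwurwrwrwwurwrurwwurwrwrwwur

φ(wrurwwurwrurwwur) expands symbol-by-symbol to wr ur ww ur wr wr ww ur wr ur ww ur wr wr ww ur; joining the 16 pieces gives the next term.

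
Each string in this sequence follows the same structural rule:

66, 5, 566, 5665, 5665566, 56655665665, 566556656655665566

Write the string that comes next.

56655665665566556656655665665

This is a Fibonacci-style word recurrence s(k) = s(k−1)·s(k−2): e.g. 5·66 = 566.
So term 8 is 566556656655665566·56655665665.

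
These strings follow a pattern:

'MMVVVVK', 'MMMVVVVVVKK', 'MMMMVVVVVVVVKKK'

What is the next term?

MMMMMVVVVVVVVVVKKKK

Each string has the form M^{n} V^{2n} K^{n-1}, where the shown terms are n = 2, 3, 4.
At n = 5 the blocks have lengths 5, 10, 4.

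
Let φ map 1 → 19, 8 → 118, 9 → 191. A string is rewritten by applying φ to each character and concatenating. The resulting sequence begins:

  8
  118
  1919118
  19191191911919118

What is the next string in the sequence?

Rewriting the 17 symbols of 19191191911919118 one by one yields 19 191 19 191 19 19 191 19 191 19 19 191 19 191 19 19 118; concatenated:

19191191911919191191911919191191911919118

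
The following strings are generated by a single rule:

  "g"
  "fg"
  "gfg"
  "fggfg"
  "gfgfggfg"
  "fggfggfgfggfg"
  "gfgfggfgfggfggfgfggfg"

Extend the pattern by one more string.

Each term (from the third on) is the two preceding terms concatenated in order: term 3 = g·fg = gfg.
Continuing: fggfggfgfggfg · gfgfggfgfggfggfgfggfg gives term 8.

fggfggfgfggfggfgfggfgfggfggfgfggfg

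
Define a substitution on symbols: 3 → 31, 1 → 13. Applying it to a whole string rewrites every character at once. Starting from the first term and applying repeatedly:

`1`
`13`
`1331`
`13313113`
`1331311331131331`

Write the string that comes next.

Rewriting the 16 symbols of 1331311331131331 one by one yields 13 31 31 13 31 13 13 31 31 13 13 31 13 31 31 13; concatenated:

13313113311313313113133113313113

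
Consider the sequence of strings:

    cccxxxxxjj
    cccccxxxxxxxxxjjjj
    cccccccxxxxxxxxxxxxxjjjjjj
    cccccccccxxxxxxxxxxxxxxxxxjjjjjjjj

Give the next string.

Reading off run lengths: c runs 3, 5, 7, 9; x runs 5, 9, 13, 17; j runs 2, 4, 6, 8 — each is linear in n (n = 1, 2, …).
For the next term, n = 5, so the run lengths are 11, 21, 10.

cccccccccccxxxxxxxxxxxxxxxxxxxxxjjjjjjjjjj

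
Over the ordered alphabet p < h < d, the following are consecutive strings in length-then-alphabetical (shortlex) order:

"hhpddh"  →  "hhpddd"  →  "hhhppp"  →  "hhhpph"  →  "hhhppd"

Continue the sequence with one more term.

The successor of hhhppd increments the rightmost position that isn't already d and resets every position after it to p.

hhhphp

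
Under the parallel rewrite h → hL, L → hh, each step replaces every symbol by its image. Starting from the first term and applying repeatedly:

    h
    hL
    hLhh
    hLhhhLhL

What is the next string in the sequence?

hLhhhLhLhLhhhLhh

Expanding hLhhhLhL: h→hL, L→hh, h→hL, h→hL, h→hL, L→hh, h→hL, L→hh. Concatenated: hL hh hL hL hL hh hL hh.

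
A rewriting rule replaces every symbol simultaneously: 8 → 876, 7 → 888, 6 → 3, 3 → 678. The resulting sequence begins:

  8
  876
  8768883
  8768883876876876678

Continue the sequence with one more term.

φ(8768883876876876678) expands symbol-by-symbol to 876 888 3 876 876 876 678 876 888 3 876 888 3 876 888 3 3 888 876; joining the 19 pieces gives the next term.

87688838768768766788768883876888387688833888876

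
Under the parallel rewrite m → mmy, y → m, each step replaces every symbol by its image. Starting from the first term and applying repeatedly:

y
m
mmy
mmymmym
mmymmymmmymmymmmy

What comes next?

mmymmymmmymmymmmymmymmymmmymmymmmymmymmym

Applying the rule to each of the 17 symbols of mmymmymmmymmymmmy gives the pieces mmy mmy m mmy mmy m mmy mmy mmy m mmy mmy m mmy mmy mmy m, which concatenate to the answer.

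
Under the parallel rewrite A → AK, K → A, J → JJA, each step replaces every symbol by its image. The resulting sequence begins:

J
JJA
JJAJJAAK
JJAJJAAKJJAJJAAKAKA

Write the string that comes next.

Replace each of the 19 characters of JJAJJAAKJJAJJAAKAKA in place — JJA JJA AK JJA JJA AK AK A JJA JJA AK JJA JJA AK AK A AK A AK — and concatenate.

JJAJJAAKJJAJJAAKAKAJJAJJAAKJJAJJAAKAKAAKAAK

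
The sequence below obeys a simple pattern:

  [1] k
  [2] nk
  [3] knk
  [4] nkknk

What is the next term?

From term 3 onward, concatenate the second-to-last term with the last: k·nk = knk, nk·knk = nkknk, …
So term 5 is knk·nkknk.

knknkknk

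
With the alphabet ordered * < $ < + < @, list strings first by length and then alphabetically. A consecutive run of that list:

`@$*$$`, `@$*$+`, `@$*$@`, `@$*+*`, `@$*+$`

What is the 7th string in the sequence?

Continuing the enumeration 2 steps past @$*+$: @$*+$ → @$*++ → (answer).

@$*+@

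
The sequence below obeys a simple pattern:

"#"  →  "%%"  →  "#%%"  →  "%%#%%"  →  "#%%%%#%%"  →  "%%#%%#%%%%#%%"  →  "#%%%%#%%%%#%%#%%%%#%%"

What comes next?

Each term (from the third on) is the two preceding terms concatenated in order: term 3 = #·%% = #%%.
So term 8 is %%#%%#%%%%#%%·#%%%%#%%%%#%%#%%%%#%%.

%%#%%#%%%%#%%#%%%%#%%%%#%%#%%%%#%%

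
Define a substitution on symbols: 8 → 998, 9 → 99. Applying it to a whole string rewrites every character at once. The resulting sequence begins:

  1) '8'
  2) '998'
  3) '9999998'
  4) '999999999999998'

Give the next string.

φ(999999999999998) expands symbol-by-symbol to 99 99 99 99 99 99 99 99 99 99 99 99 99 99 998; joining the 15 pieces gives the next term.

9999999999999999999999999999998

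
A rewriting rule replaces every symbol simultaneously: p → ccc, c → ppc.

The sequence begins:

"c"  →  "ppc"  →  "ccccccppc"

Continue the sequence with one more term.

Rewriting each symbol of ccccccppc: c→ppc, c→ppc, c→ppc, c→ppc, c→ppc, c→ppc, p→ccc, p→ccc, c→ppc, which concatenates to ppc ppc ppc ppc ppc ppc ccc ccc ppc.

ppcppcppcppcppcppcccccccppc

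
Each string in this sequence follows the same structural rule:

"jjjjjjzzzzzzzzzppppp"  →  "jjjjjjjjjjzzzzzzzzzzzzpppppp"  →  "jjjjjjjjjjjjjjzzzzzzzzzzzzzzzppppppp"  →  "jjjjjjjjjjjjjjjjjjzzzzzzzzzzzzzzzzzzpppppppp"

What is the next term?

jjjjjjjjjjjjjjjjjjjjjjzzzzzzzzzzzzzzzzzzzzzppppppppp

The n-th term is 4n-2 j's then 3n+3 z's then n+3 p's, where the shown terms are n = 2, 3, 4, 5.
At n = 6 the blocks have lengths 22, 21, 9.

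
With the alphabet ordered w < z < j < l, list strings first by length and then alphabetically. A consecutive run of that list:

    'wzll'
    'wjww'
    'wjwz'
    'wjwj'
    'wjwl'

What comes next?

The successor of wjwl increments the rightmost position that isn't already l and resets every position after it to w.

wjzw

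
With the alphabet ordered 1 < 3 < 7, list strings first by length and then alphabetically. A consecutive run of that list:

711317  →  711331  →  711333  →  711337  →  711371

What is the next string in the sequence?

The successor of 711371 increments the rightmost position that isn't already 7 and resets every position after it to 1.

711373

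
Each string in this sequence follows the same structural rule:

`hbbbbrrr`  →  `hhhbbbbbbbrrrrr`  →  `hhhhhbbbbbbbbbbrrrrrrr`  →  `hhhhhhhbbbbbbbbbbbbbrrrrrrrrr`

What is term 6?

hhhhhhhhhhhbbbbbbbbbbbbbbbbbbbrrrrrrrrrrrrr

Reading off run lengths: h runs 1, 3, 5, 7; b runs 4, 7, 10, 13; r runs 3, 5, 7, 9 — each is linear in n (n = 1, 2, …).
For term 6, n = 6, so the run lengths are 11, 19, 13.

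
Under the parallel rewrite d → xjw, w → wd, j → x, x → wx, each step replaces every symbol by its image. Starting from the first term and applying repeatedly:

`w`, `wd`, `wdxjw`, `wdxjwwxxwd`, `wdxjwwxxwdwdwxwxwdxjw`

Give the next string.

Rewriting the 21 symbols of wdxjwwxxwdwdwxwxwdxjw one by one yields wd xjw wx x wd wd wx wx wd xjw wd xjw wd wx wd wx wd xjw wx x wd; concatenated:

wdxjwwxxwdwdwxwxwdxjwwdxjwwdwxwdwxwdxjwwxxwd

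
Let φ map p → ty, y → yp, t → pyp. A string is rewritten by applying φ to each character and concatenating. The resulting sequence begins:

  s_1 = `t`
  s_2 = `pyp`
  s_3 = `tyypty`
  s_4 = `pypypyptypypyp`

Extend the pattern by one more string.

Rewriting the 14 symbols of pypypyptypypyp one by one yields ty yp ty yp ty yp ty pyp yp ty yp ty yp ty; concatenated:

tyyptyyptyyptypypyptyyptyypty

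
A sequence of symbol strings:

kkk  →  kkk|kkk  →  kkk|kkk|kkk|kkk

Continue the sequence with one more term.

kkk|kkk|kkk|kkk|kkk|kkk|kkk|kkk

Every step duplicates the string with '|' between the halves.
So the next term is two copies of kkk|kkk|kkk|kkk with '|' between the halves.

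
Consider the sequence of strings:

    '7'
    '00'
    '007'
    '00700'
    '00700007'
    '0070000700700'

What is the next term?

Each term (from the third on) is the previous term followed by the one before it: term 3 = 00·7 = 007.
So term 7 is 0070000700700·00700007.

007000070070000700007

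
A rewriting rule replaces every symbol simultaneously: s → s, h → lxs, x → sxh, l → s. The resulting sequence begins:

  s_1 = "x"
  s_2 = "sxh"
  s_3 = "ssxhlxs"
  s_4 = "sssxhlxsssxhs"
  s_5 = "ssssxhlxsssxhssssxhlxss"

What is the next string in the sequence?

φ(ssssxhlxsssxhssssxhlxss) expands symbol-by-symbol to s s s s sxh lxs s sxh s s s sxh lxs s s s s sxh lxs s sxh s s; joining the 23 pieces gives the next term.

sssssxhlxsssxhssssxhlxssssssxhlxsssxhss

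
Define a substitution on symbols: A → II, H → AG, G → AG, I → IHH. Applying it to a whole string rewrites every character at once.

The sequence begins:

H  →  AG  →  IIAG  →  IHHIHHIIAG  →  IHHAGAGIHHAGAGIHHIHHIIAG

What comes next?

Applying the rule to each of the 24 symbols of IHHAGAGIHHAGAGIHHIHHIIAG gives the pieces IHH AG AG II AG II AG IHH AG AG II AG II AG IHH AG AG IHH AG AG IHH IHH II AG, which concatenate to the answer.

IHHAGAGIIAGIIAGIHHAGAGIIAGIIAGIHHAGAGIHHAGAGIHHIHHIIAG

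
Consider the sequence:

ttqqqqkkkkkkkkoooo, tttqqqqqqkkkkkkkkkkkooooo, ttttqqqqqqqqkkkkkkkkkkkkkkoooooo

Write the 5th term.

Each string has the form t^{n} q^{2n} k^{3n+2} o^{n+2}, where the shown terms are n = 2, 3, 4.
Setting n = 6 gives 6, 12, 20, 8 characters in each block.

ttttttqqqqqqqqqqqqkkkkkkkkkkkkkkkkkkkkoooooooo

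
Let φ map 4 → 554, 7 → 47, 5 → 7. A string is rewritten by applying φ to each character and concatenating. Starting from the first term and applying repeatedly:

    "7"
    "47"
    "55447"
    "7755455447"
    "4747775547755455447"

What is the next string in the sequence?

φ(4747775547755455447) expands symbol-by-symbol to 554 47 554 47 47 47 7 7 554 47 47 7 7 554 7 7 554 554 47; joining the 19 pieces gives the next term.

55447554474747775544747775547755455447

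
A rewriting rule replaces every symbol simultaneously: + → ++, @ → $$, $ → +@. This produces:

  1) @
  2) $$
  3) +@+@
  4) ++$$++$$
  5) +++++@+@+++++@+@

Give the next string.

φ(+++++@+@+++++@+@) expands symbol-by-symbol to ++ ++ ++ ++ ++ $$ ++ $$ ++ ++ ++ ++ ++ $$ ++ $$; joining the 16 pieces gives the next term.

++++++++++$$++$$++++++++++$$++$$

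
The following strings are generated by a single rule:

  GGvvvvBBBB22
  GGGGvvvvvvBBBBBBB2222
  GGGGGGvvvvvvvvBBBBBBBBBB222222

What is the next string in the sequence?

Reading off run lengths: G runs 2, 4, 6; v runs 4, 6, 8; B runs 4, 7, 10; 2 runs 2, 4, 6 — each is linear in n (n = 1, 2, …).
For the next term, n = 4, so the run lengths are 8, 10, 13, 8.

GGGGGGGGvvvvvvvvvvBBBBBBBBBBBBB22222222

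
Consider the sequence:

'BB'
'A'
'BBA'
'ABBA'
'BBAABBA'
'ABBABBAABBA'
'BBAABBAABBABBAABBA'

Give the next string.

ABBABBAABBABBAABBAABBABBAABBA

This is a Fibonacci-style word recurrence s(k) = s(k−2)·s(k−1): e.g. BB·A = BBA.
So term 8 is ABBABBAABBA·BBAABBAABBABBAABBA.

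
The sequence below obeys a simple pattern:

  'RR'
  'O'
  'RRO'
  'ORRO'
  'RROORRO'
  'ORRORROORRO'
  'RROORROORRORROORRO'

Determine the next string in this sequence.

Each term (from the third on) is the two preceding terms concatenated in order: term 3 = RR·O = RRO.
Continuing: ORRORROORRO · RROORROORRORROORRO gives term 8.

ORRORROORRORROORROORRORROORRO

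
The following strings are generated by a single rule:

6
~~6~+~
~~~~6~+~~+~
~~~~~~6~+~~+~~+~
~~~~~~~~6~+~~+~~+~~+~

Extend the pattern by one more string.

Each term wraps the previous one in ~~ on the left and ~+~ on the right.
So the next term is ~~·~~~~~~~~6~+~~+~~+~~+~·~+~.

~~~~~~~~~~6~+~~+~~+~~+~~+~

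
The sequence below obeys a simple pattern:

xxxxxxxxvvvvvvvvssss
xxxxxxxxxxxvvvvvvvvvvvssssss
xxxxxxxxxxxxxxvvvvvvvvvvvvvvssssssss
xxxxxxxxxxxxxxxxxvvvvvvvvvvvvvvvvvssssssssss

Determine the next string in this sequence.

xxxxxxxxxxxxxxxxxxxxvvvvvvvvvvvvvvvvvvvvssssssssssss

Reading off run lengths: x runs 8, 11, 14, 17; v runs 8, 11, 14, 17; s runs 4, 6, 8, 10 — each is linear in n, where the shown terms are n = 2, 3, 4, 5.
At n = 6 the blocks have lengths 20, 20, 12.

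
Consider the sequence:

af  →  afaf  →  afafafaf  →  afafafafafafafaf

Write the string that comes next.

afafafafafafafafafafafafafafafaf

s(k+1) = s(k)·s(k) — each term doubles the last.
So the next term is two copies of afafafafafafafaf.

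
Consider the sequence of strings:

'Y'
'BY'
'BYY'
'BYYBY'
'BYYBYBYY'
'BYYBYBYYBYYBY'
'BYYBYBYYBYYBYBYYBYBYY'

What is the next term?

BYYBYBYYBYYBYBYYBYBYYBYYBYBYYBYYBY

Each term (from the third on) is the previous term followed by the one before it: term 3 = BY·Y = BYY.
The next term joins BYYBYBYYBYYBYBYYBYBYY and BYYBYBYYBYYBY.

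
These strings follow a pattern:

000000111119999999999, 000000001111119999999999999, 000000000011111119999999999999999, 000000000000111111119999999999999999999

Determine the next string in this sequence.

Reading off run lengths: 0 runs 6, 8, 10, 12; 1 runs 5, 6, 7, 8; 9 runs 10, 13, 16, 19 — each is linear in n, where the shown terms are n = 3, 4, 5, 6.
Setting n = 7 gives 14, 9, 22 characters in each block.

000000000000001111111119999999999999999999999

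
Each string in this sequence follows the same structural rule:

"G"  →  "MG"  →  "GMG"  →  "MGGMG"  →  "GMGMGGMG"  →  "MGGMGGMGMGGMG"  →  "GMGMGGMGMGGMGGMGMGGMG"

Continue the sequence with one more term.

Each term (from the third on) is the two preceding terms concatenated in order: term 3 = G·MG = GMG.
So term 8 is MGGMGGMGMGGMG·GMGMGGMGMGGMGGMGMGGMG.

MGGMGGMGMGGMGGMGMGGMGMGGMGGMGMGGMG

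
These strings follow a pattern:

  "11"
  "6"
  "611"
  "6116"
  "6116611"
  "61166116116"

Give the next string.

611661161166116611

This is a Fibonacci-style word recurrence s(k) = s(k−1)·s(k−2): e.g. 6·11 = 611.
Continuing: 61166116116 · 6116611 gives term 7.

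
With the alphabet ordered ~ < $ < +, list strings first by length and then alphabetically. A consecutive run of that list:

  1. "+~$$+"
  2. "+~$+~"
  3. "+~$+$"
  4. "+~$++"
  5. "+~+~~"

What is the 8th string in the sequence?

Advancing 3 positions from +~+~~ through +~+~~ → +~+~$ → +~+~+ reaches term 8.

+~+$~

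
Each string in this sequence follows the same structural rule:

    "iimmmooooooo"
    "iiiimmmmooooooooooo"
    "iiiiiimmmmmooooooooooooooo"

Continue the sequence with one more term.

iiiiiiiimmmmmmooooooooooooooooooo

Each string has the form i^{2n} m^{n+2} o^{4n+3} (n = 1, 2, …).
At n = 4 the blocks have lengths 8, 6, 19.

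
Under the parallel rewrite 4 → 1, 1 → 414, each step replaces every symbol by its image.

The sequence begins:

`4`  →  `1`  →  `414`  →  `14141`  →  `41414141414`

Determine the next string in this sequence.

141414141414141414141

Expanding 41414141414: 4→1, 1→414, 4→1, 1→414, 4→1, 1→414, 4→1, 1→414, 4→1, 1→414, 4→1. Concatenated: 1 414 1 414 1 414 1 414 1 414 1.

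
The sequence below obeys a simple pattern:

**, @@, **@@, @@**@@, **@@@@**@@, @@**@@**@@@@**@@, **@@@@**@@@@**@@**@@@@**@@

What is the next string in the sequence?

@@**@@**@@@@**@@**@@@@**@@@@**@@**@@@@**@@

Each term (from the third on) is the two preceding terms concatenated in order: term 3 = **·@@ = **@@.
So term 8 is @@**@@**@@@@**@@·**@@@@**@@@@**@@**@@@@**@@.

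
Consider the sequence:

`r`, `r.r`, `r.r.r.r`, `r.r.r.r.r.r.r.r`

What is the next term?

s(k+1) = s(k)·.·s(k) — each term doubles the last with '.' between the halves.
Doubling r.r.r.r.r.r.r.r with '.' between the halves:

r.r.r.r.r.r.r.r.r.r.r.r.r.r.r.r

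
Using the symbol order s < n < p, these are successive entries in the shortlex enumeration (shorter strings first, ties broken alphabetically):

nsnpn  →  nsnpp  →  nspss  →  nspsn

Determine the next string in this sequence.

The successor of nspsn increments the rightmost position that isn't already p and resets every position after it to s.

nspsp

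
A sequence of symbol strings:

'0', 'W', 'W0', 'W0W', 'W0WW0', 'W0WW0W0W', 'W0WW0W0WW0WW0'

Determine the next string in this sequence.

From term 3 onward, concatenate the last term with the second-to-last: W·0 = W0, W0·W = W0W, …
The next term joins W0WW0W0WW0WW0 and W0WW0W0W.

W0WW0W0WW0WW0W0WW0W0W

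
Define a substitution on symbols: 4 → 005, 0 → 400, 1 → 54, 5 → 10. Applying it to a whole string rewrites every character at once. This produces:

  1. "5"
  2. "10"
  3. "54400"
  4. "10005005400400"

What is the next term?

Applying the rule to each of the 14 symbols of 10005005400400 gives the pieces 54 400 400 400 10 400 400 10 005 400 400 005 400 400, which concatenate to the answer.

544004004001040040010005400400005400400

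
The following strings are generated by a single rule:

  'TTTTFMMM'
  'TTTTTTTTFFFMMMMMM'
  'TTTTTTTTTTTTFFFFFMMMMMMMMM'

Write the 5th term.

TTTTTTTTTTTTTTTTTTTTFFFFFFFFFMMMMMMMMMMMMMMM

Each string has the form T^{4n} F^{2n-1} M^{3n} (n = 1, 2, …).
Setting n = 5 gives 20, 9, 15 characters in each block.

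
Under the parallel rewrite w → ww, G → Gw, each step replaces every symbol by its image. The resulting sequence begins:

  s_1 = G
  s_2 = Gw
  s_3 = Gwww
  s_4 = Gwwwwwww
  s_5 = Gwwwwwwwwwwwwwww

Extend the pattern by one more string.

Gwwwwwwwwwwwwwwwwwwwwwwwwwwwwwww

Applying the rule to each of the 16 symbols of Gwwwwwwwwwwwwwww gives the pieces Gw ww ww ww ww ww ww ww ww ww ww ww ww ww ww ww, which concatenate to the answer.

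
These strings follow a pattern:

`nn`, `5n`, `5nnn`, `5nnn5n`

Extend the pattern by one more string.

5nnn5n5nnn

This is a Fibonacci-style word recurrence s(k) = s(k−1)·s(k−2): e.g. 5n·nn = 5nnn.
The next term joins 5nnn5n and 5nnn.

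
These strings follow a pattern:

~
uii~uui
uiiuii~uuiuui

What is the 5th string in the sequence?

Each term wraps the previous one in uii on the left and uui on the right.
From uiiuii~uuiuui, 2 further steps: uiiuii~uuiuui → uiiuiiuii~uuiuuiuui → (answer).

uiiuiiuiiuii~uuiuuiuuiuui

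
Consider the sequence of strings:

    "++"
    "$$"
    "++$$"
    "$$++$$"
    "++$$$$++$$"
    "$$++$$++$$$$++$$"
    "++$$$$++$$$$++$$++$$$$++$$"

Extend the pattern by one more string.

$$++$$++$$$$++$$++$$$$++$$$$++$$++$$$$++$$

Each term (from the third on) is the two preceding terms concatenated in order: term 3 = ++·$$ = ++$$.
So term 8 is $$++$$++$$$$++$$·++$$$$++$$$$++$$++$$$$++$$.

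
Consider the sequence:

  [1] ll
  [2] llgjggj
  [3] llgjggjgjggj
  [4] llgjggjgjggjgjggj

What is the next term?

llgjggjgjggjgjggjgjggj

Each term is the previous one with gjggj appended.
So the next term is llgjggjgjggjgjggj·gjggj.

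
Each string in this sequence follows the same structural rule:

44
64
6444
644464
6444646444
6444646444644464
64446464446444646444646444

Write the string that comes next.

From term 3 onward, concatenate the last term with the second-to-last: 64·44 = 6444, 6444·64 = 644464, …
So term 8 is 64446464446444646444646444·6444646444644464.

644464644464446464446464446444646444644464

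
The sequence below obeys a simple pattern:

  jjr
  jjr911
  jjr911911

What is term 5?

Each term is the previous one with 911 appended.
From jjr911911, 2 further steps: jjr911911 → jjr911911911 → (answer).

jjr911911911911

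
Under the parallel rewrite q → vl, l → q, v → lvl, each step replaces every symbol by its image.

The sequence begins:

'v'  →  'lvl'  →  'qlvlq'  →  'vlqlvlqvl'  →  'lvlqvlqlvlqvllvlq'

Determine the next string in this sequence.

Applying the rule to each of the 17 symbols of lvlqvlqlvlqvllvlq gives the pieces q lvl q vl lvl q vl q lvl q vl lvl q q lvl q vl, which concatenate to the answer.

qlvlqvllvlqvlqlvlqvllvlqqlvlqvl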